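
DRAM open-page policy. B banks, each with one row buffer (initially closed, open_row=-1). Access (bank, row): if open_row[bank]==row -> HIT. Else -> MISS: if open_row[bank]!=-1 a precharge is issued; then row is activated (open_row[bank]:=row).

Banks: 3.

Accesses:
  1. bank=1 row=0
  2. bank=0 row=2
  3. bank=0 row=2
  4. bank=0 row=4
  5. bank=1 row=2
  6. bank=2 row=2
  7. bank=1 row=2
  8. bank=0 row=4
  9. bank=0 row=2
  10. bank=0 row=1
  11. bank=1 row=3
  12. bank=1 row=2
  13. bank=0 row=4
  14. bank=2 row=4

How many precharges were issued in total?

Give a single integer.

Answer: 8

Derivation:
Acc 1: bank1 row0 -> MISS (open row0); precharges=0
Acc 2: bank0 row2 -> MISS (open row2); precharges=0
Acc 3: bank0 row2 -> HIT
Acc 4: bank0 row4 -> MISS (open row4); precharges=1
Acc 5: bank1 row2 -> MISS (open row2); precharges=2
Acc 6: bank2 row2 -> MISS (open row2); precharges=2
Acc 7: bank1 row2 -> HIT
Acc 8: bank0 row4 -> HIT
Acc 9: bank0 row2 -> MISS (open row2); precharges=3
Acc 10: bank0 row1 -> MISS (open row1); precharges=4
Acc 11: bank1 row3 -> MISS (open row3); precharges=5
Acc 12: bank1 row2 -> MISS (open row2); precharges=6
Acc 13: bank0 row4 -> MISS (open row4); precharges=7
Acc 14: bank2 row4 -> MISS (open row4); precharges=8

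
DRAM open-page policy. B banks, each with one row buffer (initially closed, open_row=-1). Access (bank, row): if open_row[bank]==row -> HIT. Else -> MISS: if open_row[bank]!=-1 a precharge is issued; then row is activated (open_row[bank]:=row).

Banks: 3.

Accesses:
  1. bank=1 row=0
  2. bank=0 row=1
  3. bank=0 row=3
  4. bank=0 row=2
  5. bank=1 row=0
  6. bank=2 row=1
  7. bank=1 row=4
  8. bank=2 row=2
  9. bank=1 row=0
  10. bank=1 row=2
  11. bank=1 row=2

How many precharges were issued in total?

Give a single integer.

Acc 1: bank1 row0 -> MISS (open row0); precharges=0
Acc 2: bank0 row1 -> MISS (open row1); precharges=0
Acc 3: bank0 row3 -> MISS (open row3); precharges=1
Acc 4: bank0 row2 -> MISS (open row2); precharges=2
Acc 5: bank1 row0 -> HIT
Acc 6: bank2 row1 -> MISS (open row1); precharges=2
Acc 7: bank1 row4 -> MISS (open row4); precharges=3
Acc 8: bank2 row2 -> MISS (open row2); precharges=4
Acc 9: bank1 row0 -> MISS (open row0); precharges=5
Acc 10: bank1 row2 -> MISS (open row2); precharges=6
Acc 11: bank1 row2 -> HIT

Answer: 6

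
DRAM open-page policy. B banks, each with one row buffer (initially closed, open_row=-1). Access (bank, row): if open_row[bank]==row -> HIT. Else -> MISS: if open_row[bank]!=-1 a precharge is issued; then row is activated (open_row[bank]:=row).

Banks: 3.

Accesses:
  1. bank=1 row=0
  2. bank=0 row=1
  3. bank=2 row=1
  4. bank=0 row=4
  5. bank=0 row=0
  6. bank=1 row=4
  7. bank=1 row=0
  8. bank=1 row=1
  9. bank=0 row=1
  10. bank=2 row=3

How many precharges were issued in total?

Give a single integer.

Acc 1: bank1 row0 -> MISS (open row0); precharges=0
Acc 2: bank0 row1 -> MISS (open row1); precharges=0
Acc 3: bank2 row1 -> MISS (open row1); precharges=0
Acc 4: bank0 row4 -> MISS (open row4); precharges=1
Acc 5: bank0 row0 -> MISS (open row0); precharges=2
Acc 6: bank1 row4 -> MISS (open row4); precharges=3
Acc 7: bank1 row0 -> MISS (open row0); precharges=4
Acc 8: bank1 row1 -> MISS (open row1); precharges=5
Acc 9: bank0 row1 -> MISS (open row1); precharges=6
Acc 10: bank2 row3 -> MISS (open row3); precharges=7

Answer: 7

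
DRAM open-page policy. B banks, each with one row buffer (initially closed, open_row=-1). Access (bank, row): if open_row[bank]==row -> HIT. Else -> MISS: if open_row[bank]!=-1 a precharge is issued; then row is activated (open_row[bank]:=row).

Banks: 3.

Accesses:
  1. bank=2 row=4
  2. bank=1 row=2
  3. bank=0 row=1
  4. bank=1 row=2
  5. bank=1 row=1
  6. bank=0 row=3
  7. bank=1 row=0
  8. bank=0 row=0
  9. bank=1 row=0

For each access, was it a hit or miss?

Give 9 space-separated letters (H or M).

Answer: M M M H M M M M H

Derivation:
Acc 1: bank2 row4 -> MISS (open row4); precharges=0
Acc 2: bank1 row2 -> MISS (open row2); precharges=0
Acc 3: bank0 row1 -> MISS (open row1); precharges=0
Acc 4: bank1 row2 -> HIT
Acc 5: bank1 row1 -> MISS (open row1); precharges=1
Acc 6: bank0 row3 -> MISS (open row3); precharges=2
Acc 7: bank1 row0 -> MISS (open row0); precharges=3
Acc 8: bank0 row0 -> MISS (open row0); precharges=4
Acc 9: bank1 row0 -> HIT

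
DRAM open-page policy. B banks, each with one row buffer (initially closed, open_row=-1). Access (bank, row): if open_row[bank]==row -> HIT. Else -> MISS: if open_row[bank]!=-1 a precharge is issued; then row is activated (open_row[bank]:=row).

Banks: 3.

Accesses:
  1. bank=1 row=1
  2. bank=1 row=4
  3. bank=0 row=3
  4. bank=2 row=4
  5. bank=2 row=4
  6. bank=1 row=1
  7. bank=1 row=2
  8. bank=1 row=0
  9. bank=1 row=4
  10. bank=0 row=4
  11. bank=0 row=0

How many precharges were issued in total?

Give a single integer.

Acc 1: bank1 row1 -> MISS (open row1); precharges=0
Acc 2: bank1 row4 -> MISS (open row4); precharges=1
Acc 3: bank0 row3 -> MISS (open row3); precharges=1
Acc 4: bank2 row4 -> MISS (open row4); precharges=1
Acc 5: bank2 row4 -> HIT
Acc 6: bank1 row1 -> MISS (open row1); precharges=2
Acc 7: bank1 row2 -> MISS (open row2); precharges=3
Acc 8: bank1 row0 -> MISS (open row0); precharges=4
Acc 9: bank1 row4 -> MISS (open row4); precharges=5
Acc 10: bank0 row4 -> MISS (open row4); precharges=6
Acc 11: bank0 row0 -> MISS (open row0); precharges=7

Answer: 7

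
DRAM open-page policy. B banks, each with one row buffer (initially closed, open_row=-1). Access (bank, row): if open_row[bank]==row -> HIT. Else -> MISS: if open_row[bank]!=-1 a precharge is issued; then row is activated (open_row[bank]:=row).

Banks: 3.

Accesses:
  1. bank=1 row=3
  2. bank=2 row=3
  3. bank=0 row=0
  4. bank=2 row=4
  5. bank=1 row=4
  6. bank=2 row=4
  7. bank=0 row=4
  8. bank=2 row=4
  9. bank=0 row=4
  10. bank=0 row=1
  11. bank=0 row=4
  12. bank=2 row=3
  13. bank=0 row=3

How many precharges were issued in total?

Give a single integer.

Acc 1: bank1 row3 -> MISS (open row3); precharges=0
Acc 2: bank2 row3 -> MISS (open row3); precharges=0
Acc 3: bank0 row0 -> MISS (open row0); precharges=0
Acc 4: bank2 row4 -> MISS (open row4); precharges=1
Acc 5: bank1 row4 -> MISS (open row4); precharges=2
Acc 6: bank2 row4 -> HIT
Acc 7: bank0 row4 -> MISS (open row4); precharges=3
Acc 8: bank2 row4 -> HIT
Acc 9: bank0 row4 -> HIT
Acc 10: bank0 row1 -> MISS (open row1); precharges=4
Acc 11: bank0 row4 -> MISS (open row4); precharges=5
Acc 12: bank2 row3 -> MISS (open row3); precharges=6
Acc 13: bank0 row3 -> MISS (open row3); precharges=7

Answer: 7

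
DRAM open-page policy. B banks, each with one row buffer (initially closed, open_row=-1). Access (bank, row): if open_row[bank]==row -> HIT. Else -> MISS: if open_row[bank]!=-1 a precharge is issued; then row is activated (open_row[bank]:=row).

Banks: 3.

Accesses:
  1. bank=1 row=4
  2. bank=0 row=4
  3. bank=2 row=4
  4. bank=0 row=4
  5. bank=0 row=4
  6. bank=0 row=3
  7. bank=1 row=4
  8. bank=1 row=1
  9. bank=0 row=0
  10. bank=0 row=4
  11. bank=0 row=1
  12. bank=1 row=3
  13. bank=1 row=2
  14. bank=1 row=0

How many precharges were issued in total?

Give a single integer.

Acc 1: bank1 row4 -> MISS (open row4); precharges=0
Acc 2: bank0 row4 -> MISS (open row4); precharges=0
Acc 3: bank2 row4 -> MISS (open row4); precharges=0
Acc 4: bank0 row4 -> HIT
Acc 5: bank0 row4 -> HIT
Acc 6: bank0 row3 -> MISS (open row3); precharges=1
Acc 7: bank1 row4 -> HIT
Acc 8: bank1 row1 -> MISS (open row1); precharges=2
Acc 9: bank0 row0 -> MISS (open row0); precharges=3
Acc 10: bank0 row4 -> MISS (open row4); precharges=4
Acc 11: bank0 row1 -> MISS (open row1); precharges=5
Acc 12: bank1 row3 -> MISS (open row3); precharges=6
Acc 13: bank1 row2 -> MISS (open row2); precharges=7
Acc 14: bank1 row0 -> MISS (open row0); precharges=8

Answer: 8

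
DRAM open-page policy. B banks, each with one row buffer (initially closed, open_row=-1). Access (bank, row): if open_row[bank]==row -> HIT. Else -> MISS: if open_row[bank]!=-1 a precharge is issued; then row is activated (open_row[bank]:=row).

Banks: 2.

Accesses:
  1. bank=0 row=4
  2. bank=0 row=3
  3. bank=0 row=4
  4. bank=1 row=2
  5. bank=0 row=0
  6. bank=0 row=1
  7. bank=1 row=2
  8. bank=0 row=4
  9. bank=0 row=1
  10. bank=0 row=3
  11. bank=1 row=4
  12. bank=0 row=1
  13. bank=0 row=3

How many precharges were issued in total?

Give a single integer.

Answer: 10

Derivation:
Acc 1: bank0 row4 -> MISS (open row4); precharges=0
Acc 2: bank0 row3 -> MISS (open row3); precharges=1
Acc 3: bank0 row4 -> MISS (open row4); precharges=2
Acc 4: bank1 row2 -> MISS (open row2); precharges=2
Acc 5: bank0 row0 -> MISS (open row0); precharges=3
Acc 6: bank0 row1 -> MISS (open row1); precharges=4
Acc 7: bank1 row2 -> HIT
Acc 8: bank0 row4 -> MISS (open row4); precharges=5
Acc 9: bank0 row1 -> MISS (open row1); precharges=6
Acc 10: bank0 row3 -> MISS (open row3); precharges=7
Acc 11: bank1 row4 -> MISS (open row4); precharges=8
Acc 12: bank0 row1 -> MISS (open row1); precharges=9
Acc 13: bank0 row3 -> MISS (open row3); precharges=10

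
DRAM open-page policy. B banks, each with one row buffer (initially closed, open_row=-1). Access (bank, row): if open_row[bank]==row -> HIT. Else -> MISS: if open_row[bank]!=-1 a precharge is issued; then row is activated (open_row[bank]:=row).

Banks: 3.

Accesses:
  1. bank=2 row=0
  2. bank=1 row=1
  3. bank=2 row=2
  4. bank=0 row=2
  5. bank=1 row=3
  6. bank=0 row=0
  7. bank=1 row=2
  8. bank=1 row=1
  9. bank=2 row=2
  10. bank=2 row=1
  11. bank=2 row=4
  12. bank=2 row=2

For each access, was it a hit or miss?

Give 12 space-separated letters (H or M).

Answer: M M M M M M M M H M M M

Derivation:
Acc 1: bank2 row0 -> MISS (open row0); precharges=0
Acc 2: bank1 row1 -> MISS (open row1); precharges=0
Acc 3: bank2 row2 -> MISS (open row2); precharges=1
Acc 4: bank0 row2 -> MISS (open row2); precharges=1
Acc 5: bank1 row3 -> MISS (open row3); precharges=2
Acc 6: bank0 row0 -> MISS (open row0); precharges=3
Acc 7: bank1 row2 -> MISS (open row2); precharges=4
Acc 8: bank1 row1 -> MISS (open row1); precharges=5
Acc 9: bank2 row2 -> HIT
Acc 10: bank2 row1 -> MISS (open row1); precharges=6
Acc 11: bank2 row4 -> MISS (open row4); precharges=7
Acc 12: bank2 row2 -> MISS (open row2); precharges=8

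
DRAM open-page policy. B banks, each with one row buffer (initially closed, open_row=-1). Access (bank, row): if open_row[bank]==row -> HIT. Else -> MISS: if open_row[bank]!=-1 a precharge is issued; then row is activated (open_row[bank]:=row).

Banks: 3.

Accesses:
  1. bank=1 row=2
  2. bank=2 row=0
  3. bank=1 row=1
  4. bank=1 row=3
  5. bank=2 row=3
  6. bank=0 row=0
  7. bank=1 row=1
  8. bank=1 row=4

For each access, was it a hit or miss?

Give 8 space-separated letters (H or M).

Acc 1: bank1 row2 -> MISS (open row2); precharges=0
Acc 2: bank2 row0 -> MISS (open row0); precharges=0
Acc 3: bank1 row1 -> MISS (open row1); precharges=1
Acc 4: bank1 row3 -> MISS (open row3); precharges=2
Acc 5: bank2 row3 -> MISS (open row3); precharges=3
Acc 6: bank0 row0 -> MISS (open row0); precharges=3
Acc 7: bank1 row1 -> MISS (open row1); precharges=4
Acc 8: bank1 row4 -> MISS (open row4); precharges=5

Answer: M M M M M M M M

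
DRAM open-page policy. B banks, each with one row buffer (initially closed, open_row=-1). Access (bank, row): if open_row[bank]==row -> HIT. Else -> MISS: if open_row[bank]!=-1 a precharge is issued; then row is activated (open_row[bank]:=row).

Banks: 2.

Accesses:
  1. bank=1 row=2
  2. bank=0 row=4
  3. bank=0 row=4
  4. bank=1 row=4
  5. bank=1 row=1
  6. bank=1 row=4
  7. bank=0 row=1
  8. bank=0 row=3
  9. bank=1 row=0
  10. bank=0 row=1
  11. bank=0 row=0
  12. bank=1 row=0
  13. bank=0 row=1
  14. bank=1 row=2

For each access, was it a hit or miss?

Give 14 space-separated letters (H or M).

Answer: M M H M M M M M M M M H M M

Derivation:
Acc 1: bank1 row2 -> MISS (open row2); precharges=0
Acc 2: bank0 row4 -> MISS (open row4); precharges=0
Acc 3: bank0 row4 -> HIT
Acc 4: bank1 row4 -> MISS (open row4); precharges=1
Acc 5: bank1 row1 -> MISS (open row1); precharges=2
Acc 6: bank1 row4 -> MISS (open row4); precharges=3
Acc 7: bank0 row1 -> MISS (open row1); precharges=4
Acc 8: bank0 row3 -> MISS (open row3); precharges=5
Acc 9: bank1 row0 -> MISS (open row0); precharges=6
Acc 10: bank0 row1 -> MISS (open row1); precharges=7
Acc 11: bank0 row0 -> MISS (open row0); precharges=8
Acc 12: bank1 row0 -> HIT
Acc 13: bank0 row1 -> MISS (open row1); precharges=9
Acc 14: bank1 row2 -> MISS (open row2); precharges=10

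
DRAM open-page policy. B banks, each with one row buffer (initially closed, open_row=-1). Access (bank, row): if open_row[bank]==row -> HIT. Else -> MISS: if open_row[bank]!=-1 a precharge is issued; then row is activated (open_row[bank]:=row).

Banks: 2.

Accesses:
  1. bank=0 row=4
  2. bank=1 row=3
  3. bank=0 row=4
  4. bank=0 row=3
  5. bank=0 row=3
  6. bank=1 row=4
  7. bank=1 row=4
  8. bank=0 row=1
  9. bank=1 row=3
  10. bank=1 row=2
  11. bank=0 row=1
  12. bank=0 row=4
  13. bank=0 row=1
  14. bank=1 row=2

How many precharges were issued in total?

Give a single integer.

Answer: 7

Derivation:
Acc 1: bank0 row4 -> MISS (open row4); precharges=0
Acc 2: bank1 row3 -> MISS (open row3); precharges=0
Acc 3: bank0 row4 -> HIT
Acc 4: bank0 row3 -> MISS (open row3); precharges=1
Acc 5: bank0 row3 -> HIT
Acc 6: bank1 row4 -> MISS (open row4); precharges=2
Acc 7: bank1 row4 -> HIT
Acc 8: bank0 row1 -> MISS (open row1); precharges=3
Acc 9: bank1 row3 -> MISS (open row3); precharges=4
Acc 10: bank1 row2 -> MISS (open row2); precharges=5
Acc 11: bank0 row1 -> HIT
Acc 12: bank0 row4 -> MISS (open row4); precharges=6
Acc 13: bank0 row1 -> MISS (open row1); precharges=7
Acc 14: bank1 row2 -> HIT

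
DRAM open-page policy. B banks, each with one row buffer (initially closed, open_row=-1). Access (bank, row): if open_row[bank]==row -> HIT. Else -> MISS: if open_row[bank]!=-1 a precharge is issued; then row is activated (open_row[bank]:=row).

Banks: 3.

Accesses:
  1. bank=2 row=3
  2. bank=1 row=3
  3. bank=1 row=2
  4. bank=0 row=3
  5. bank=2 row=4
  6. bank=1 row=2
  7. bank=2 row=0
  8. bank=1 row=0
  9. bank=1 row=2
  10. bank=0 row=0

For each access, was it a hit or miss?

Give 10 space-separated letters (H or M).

Acc 1: bank2 row3 -> MISS (open row3); precharges=0
Acc 2: bank1 row3 -> MISS (open row3); precharges=0
Acc 3: bank1 row2 -> MISS (open row2); precharges=1
Acc 4: bank0 row3 -> MISS (open row3); precharges=1
Acc 5: bank2 row4 -> MISS (open row4); precharges=2
Acc 6: bank1 row2 -> HIT
Acc 7: bank2 row0 -> MISS (open row0); precharges=3
Acc 8: bank1 row0 -> MISS (open row0); precharges=4
Acc 9: bank1 row2 -> MISS (open row2); precharges=5
Acc 10: bank0 row0 -> MISS (open row0); precharges=6

Answer: M M M M M H M M M M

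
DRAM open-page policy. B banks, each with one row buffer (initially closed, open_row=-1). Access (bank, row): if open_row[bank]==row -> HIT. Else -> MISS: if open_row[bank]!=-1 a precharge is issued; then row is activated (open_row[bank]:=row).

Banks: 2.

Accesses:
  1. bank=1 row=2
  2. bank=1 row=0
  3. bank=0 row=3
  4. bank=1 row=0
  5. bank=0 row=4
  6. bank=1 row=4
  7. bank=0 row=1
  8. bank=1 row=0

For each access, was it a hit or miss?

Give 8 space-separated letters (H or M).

Answer: M M M H M M M M

Derivation:
Acc 1: bank1 row2 -> MISS (open row2); precharges=0
Acc 2: bank1 row0 -> MISS (open row0); precharges=1
Acc 3: bank0 row3 -> MISS (open row3); precharges=1
Acc 4: bank1 row0 -> HIT
Acc 5: bank0 row4 -> MISS (open row4); precharges=2
Acc 6: bank1 row4 -> MISS (open row4); precharges=3
Acc 7: bank0 row1 -> MISS (open row1); precharges=4
Acc 8: bank1 row0 -> MISS (open row0); precharges=5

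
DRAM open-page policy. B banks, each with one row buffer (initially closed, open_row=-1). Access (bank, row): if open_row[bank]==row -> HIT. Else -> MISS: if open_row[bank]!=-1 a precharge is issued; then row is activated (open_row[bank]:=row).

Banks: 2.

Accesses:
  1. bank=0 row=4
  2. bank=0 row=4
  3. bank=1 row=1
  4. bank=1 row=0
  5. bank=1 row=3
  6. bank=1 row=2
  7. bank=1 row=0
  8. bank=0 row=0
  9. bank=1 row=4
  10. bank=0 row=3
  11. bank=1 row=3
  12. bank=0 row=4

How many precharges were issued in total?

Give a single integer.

Acc 1: bank0 row4 -> MISS (open row4); precharges=0
Acc 2: bank0 row4 -> HIT
Acc 3: bank1 row1 -> MISS (open row1); precharges=0
Acc 4: bank1 row0 -> MISS (open row0); precharges=1
Acc 5: bank1 row3 -> MISS (open row3); precharges=2
Acc 6: bank1 row2 -> MISS (open row2); precharges=3
Acc 7: bank1 row0 -> MISS (open row0); precharges=4
Acc 8: bank0 row0 -> MISS (open row0); precharges=5
Acc 9: bank1 row4 -> MISS (open row4); precharges=6
Acc 10: bank0 row3 -> MISS (open row3); precharges=7
Acc 11: bank1 row3 -> MISS (open row3); precharges=8
Acc 12: bank0 row4 -> MISS (open row4); precharges=9

Answer: 9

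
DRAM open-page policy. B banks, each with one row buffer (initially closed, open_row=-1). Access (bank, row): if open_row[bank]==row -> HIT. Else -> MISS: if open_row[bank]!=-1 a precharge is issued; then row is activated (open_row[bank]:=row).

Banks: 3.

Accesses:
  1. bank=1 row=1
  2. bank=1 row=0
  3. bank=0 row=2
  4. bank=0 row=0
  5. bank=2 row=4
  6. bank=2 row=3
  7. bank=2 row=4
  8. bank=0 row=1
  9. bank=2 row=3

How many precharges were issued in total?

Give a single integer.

Acc 1: bank1 row1 -> MISS (open row1); precharges=0
Acc 2: bank1 row0 -> MISS (open row0); precharges=1
Acc 3: bank0 row2 -> MISS (open row2); precharges=1
Acc 4: bank0 row0 -> MISS (open row0); precharges=2
Acc 5: bank2 row4 -> MISS (open row4); precharges=2
Acc 6: bank2 row3 -> MISS (open row3); precharges=3
Acc 7: bank2 row4 -> MISS (open row4); precharges=4
Acc 8: bank0 row1 -> MISS (open row1); precharges=5
Acc 9: bank2 row3 -> MISS (open row3); precharges=6

Answer: 6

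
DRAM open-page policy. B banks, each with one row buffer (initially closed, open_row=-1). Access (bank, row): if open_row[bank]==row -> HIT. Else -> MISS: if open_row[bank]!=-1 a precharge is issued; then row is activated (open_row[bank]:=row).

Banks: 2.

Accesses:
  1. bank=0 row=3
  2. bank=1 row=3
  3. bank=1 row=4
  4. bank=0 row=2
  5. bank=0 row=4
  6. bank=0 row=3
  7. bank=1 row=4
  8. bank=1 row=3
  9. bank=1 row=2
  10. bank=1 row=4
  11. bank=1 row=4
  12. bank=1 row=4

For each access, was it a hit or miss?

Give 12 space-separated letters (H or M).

Answer: M M M M M M H M M M H H

Derivation:
Acc 1: bank0 row3 -> MISS (open row3); precharges=0
Acc 2: bank1 row3 -> MISS (open row3); precharges=0
Acc 3: bank1 row4 -> MISS (open row4); precharges=1
Acc 4: bank0 row2 -> MISS (open row2); precharges=2
Acc 5: bank0 row4 -> MISS (open row4); precharges=3
Acc 6: bank0 row3 -> MISS (open row3); precharges=4
Acc 7: bank1 row4 -> HIT
Acc 8: bank1 row3 -> MISS (open row3); precharges=5
Acc 9: bank1 row2 -> MISS (open row2); precharges=6
Acc 10: bank1 row4 -> MISS (open row4); precharges=7
Acc 11: bank1 row4 -> HIT
Acc 12: bank1 row4 -> HIT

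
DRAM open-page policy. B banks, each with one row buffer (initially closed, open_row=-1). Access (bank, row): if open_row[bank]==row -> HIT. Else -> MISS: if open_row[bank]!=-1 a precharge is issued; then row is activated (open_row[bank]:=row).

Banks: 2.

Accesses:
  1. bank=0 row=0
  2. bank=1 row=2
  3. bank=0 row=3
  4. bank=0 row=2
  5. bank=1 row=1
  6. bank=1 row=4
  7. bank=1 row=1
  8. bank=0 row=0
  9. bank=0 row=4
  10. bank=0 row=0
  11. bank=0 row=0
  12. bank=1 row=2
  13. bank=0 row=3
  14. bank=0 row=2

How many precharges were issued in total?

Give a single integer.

Answer: 11

Derivation:
Acc 1: bank0 row0 -> MISS (open row0); precharges=0
Acc 2: bank1 row2 -> MISS (open row2); precharges=0
Acc 3: bank0 row3 -> MISS (open row3); precharges=1
Acc 4: bank0 row2 -> MISS (open row2); precharges=2
Acc 5: bank1 row1 -> MISS (open row1); precharges=3
Acc 6: bank1 row4 -> MISS (open row4); precharges=4
Acc 7: bank1 row1 -> MISS (open row1); precharges=5
Acc 8: bank0 row0 -> MISS (open row0); precharges=6
Acc 9: bank0 row4 -> MISS (open row4); precharges=7
Acc 10: bank0 row0 -> MISS (open row0); precharges=8
Acc 11: bank0 row0 -> HIT
Acc 12: bank1 row2 -> MISS (open row2); precharges=9
Acc 13: bank0 row3 -> MISS (open row3); precharges=10
Acc 14: bank0 row2 -> MISS (open row2); precharges=11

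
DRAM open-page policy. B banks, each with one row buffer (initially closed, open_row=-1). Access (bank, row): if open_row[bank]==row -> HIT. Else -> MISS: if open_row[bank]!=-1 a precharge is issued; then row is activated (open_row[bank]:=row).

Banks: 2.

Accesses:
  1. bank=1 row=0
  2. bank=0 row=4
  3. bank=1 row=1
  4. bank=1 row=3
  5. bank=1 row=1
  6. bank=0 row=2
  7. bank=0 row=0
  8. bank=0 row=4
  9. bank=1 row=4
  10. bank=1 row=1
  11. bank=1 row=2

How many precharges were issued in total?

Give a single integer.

Acc 1: bank1 row0 -> MISS (open row0); precharges=0
Acc 2: bank0 row4 -> MISS (open row4); precharges=0
Acc 3: bank1 row1 -> MISS (open row1); precharges=1
Acc 4: bank1 row3 -> MISS (open row3); precharges=2
Acc 5: bank1 row1 -> MISS (open row1); precharges=3
Acc 6: bank0 row2 -> MISS (open row2); precharges=4
Acc 7: bank0 row0 -> MISS (open row0); precharges=5
Acc 8: bank0 row4 -> MISS (open row4); precharges=6
Acc 9: bank1 row4 -> MISS (open row4); precharges=7
Acc 10: bank1 row1 -> MISS (open row1); precharges=8
Acc 11: bank1 row2 -> MISS (open row2); precharges=9

Answer: 9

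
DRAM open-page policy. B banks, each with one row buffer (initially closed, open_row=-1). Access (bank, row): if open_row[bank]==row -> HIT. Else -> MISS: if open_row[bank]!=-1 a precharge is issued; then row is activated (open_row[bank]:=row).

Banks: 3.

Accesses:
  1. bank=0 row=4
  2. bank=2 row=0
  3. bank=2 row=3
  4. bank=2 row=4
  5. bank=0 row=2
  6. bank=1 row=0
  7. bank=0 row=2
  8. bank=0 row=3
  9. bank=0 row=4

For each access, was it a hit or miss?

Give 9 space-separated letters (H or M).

Acc 1: bank0 row4 -> MISS (open row4); precharges=0
Acc 2: bank2 row0 -> MISS (open row0); precharges=0
Acc 3: bank2 row3 -> MISS (open row3); precharges=1
Acc 4: bank2 row4 -> MISS (open row4); precharges=2
Acc 5: bank0 row2 -> MISS (open row2); precharges=3
Acc 6: bank1 row0 -> MISS (open row0); precharges=3
Acc 7: bank0 row2 -> HIT
Acc 8: bank0 row3 -> MISS (open row3); precharges=4
Acc 9: bank0 row4 -> MISS (open row4); precharges=5

Answer: M M M M M M H M M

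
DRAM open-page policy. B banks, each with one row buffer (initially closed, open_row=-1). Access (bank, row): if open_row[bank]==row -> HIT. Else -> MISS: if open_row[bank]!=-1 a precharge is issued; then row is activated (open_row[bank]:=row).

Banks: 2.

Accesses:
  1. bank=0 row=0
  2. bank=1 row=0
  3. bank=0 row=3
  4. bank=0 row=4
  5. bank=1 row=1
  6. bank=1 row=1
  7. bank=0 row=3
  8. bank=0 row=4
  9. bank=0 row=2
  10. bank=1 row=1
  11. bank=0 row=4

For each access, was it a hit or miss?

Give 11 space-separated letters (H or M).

Answer: M M M M M H M M M H M

Derivation:
Acc 1: bank0 row0 -> MISS (open row0); precharges=0
Acc 2: bank1 row0 -> MISS (open row0); precharges=0
Acc 3: bank0 row3 -> MISS (open row3); precharges=1
Acc 4: bank0 row4 -> MISS (open row4); precharges=2
Acc 5: bank1 row1 -> MISS (open row1); precharges=3
Acc 6: bank1 row1 -> HIT
Acc 7: bank0 row3 -> MISS (open row3); precharges=4
Acc 8: bank0 row4 -> MISS (open row4); precharges=5
Acc 9: bank0 row2 -> MISS (open row2); precharges=6
Acc 10: bank1 row1 -> HIT
Acc 11: bank0 row4 -> MISS (open row4); precharges=7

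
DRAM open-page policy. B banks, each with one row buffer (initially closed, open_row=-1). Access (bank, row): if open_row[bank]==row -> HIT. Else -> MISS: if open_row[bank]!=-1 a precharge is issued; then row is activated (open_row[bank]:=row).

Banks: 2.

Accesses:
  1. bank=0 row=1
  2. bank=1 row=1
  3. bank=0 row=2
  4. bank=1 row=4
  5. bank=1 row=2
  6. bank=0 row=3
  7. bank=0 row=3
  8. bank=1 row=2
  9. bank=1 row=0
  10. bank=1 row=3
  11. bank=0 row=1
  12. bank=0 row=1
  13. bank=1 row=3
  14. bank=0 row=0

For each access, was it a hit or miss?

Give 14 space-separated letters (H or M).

Acc 1: bank0 row1 -> MISS (open row1); precharges=0
Acc 2: bank1 row1 -> MISS (open row1); precharges=0
Acc 3: bank0 row2 -> MISS (open row2); precharges=1
Acc 4: bank1 row4 -> MISS (open row4); precharges=2
Acc 5: bank1 row2 -> MISS (open row2); precharges=3
Acc 6: bank0 row3 -> MISS (open row3); precharges=4
Acc 7: bank0 row3 -> HIT
Acc 8: bank1 row2 -> HIT
Acc 9: bank1 row0 -> MISS (open row0); precharges=5
Acc 10: bank1 row3 -> MISS (open row3); precharges=6
Acc 11: bank0 row1 -> MISS (open row1); precharges=7
Acc 12: bank0 row1 -> HIT
Acc 13: bank1 row3 -> HIT
Acc 14: bank0 row0 -> MISS (open row0); precharges=8

Answer: M M M M M M H H M M M H H M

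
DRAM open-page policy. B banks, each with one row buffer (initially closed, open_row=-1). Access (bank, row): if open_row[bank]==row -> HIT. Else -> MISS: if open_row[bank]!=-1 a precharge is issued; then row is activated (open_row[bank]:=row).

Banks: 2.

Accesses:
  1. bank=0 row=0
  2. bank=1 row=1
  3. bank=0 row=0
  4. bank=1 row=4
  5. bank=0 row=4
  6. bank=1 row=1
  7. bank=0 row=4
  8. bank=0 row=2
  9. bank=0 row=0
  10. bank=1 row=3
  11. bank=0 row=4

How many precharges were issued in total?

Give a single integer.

Answer: 7

Derivation:
Acc 1: bank0 row0 -> MISS (open row0); precharges=0
Acc 2: bank1 row1 -> MISS (open row1); precharges=0
Acc 3: bank0 row0 -> HIT
Acc 4: bank1 row4 -> MISS (open row4); precharges=1
Acc 5: bank0 row4 -> MISS (open row4); precharges=2
Acc 6: bank1 row1 -> MISS (open row1); precharges=3
Acc 7: bank0 row4 -> HIT
Acc 8: bank0 row2 -> MISS (open row2); precharges=4
Acc 9: bank0 row0 -> MISS (open row0); precharges=5
Acc 10: bank1 row3 -> MISS (open row3); precharges=6
Acc 11: bank0 row4 -> MISS (open row4); precharges=7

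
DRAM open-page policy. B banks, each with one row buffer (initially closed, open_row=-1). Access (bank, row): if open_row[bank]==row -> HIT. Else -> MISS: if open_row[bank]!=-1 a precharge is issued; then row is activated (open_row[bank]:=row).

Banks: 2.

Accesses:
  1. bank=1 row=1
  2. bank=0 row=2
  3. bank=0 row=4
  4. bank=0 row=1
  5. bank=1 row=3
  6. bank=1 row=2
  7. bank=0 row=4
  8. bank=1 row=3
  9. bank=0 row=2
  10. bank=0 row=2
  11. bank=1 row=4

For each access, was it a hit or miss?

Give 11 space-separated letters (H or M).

Answer: M M M M M M M M M H M

Derivation:
Acc 1: bank1 row1 -> MISS (open row1); precharges=0
Acc 2: bank0 row2 -> MISS (open row2); precharges=0
Acc 3: bank0 row4 -> MISS (open row4); precharges=1
Acc 4: bank0 row1 -> MISS (open row1); precharges=2
Acc 5: bank1 row3 -> MISS (open row3); precharges=3
Acc 6: bank1 row2 -> MISS (open row2); precharges=4
Acc 7: bank0 row4 -> MISS (open row4); precharges=5
Acc 8: bank1 row3 -> MISS (open row3); precharges=6
Acc 9: bank0 row2 -> MISS (open row2); precharges=7
Acc 10: bank0 row2 -> HIT
Acc 11: bank1 row4 -> MISS (open row4); precharges=8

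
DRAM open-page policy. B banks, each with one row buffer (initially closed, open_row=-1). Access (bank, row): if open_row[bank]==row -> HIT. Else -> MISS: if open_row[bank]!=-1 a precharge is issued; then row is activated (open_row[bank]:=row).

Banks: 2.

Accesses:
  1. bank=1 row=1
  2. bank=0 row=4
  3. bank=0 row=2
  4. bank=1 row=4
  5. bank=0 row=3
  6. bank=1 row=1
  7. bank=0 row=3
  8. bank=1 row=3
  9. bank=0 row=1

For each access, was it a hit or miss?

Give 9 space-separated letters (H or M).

Answer: M M M M M M H M M

Derivation:
Acc 1: bank1 row1 -> MISS (open row1); precharges=0
Acc 2: bank0 row4 -> MISS (open row4); precharges=0
Acc 3: bank0 row2 -> MISS (open row2); precharges=1
Acc 4: bank1 row4 -> MISS (open row4); precharges=2
Acc 5: bank0 row3 -> MISS (open row3); precharges=3
Acc 6: bank1 row1 -> MISS (open row1); precharges=4
Acc 7: bank0 row3 -> HIT
Acc 8: bank1 row3 -> MISS (open row3); precharges=5
Acc 9: bank0 row1 -> MISS (open row1); precharges=6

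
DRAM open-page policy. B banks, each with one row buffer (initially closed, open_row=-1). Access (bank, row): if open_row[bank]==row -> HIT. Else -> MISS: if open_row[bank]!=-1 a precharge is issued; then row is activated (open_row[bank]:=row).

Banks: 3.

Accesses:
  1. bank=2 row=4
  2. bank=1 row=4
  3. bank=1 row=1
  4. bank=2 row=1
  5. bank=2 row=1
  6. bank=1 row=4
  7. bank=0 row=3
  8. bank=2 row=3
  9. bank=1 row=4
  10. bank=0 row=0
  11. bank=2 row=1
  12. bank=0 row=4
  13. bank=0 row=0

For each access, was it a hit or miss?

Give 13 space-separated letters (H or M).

Acc 1: bank2 row4 -> MISS (open row4); precharges=0
Acc 2: bank1 row4 -> MISS (open row4); precharges=0
Acc 3: bank1 row1 -> MISS (open row1); precharges=1
Acc 4: bank2 row1 -> MISS (open row1); precharges=2
Acc 5: bank2 row1 -> HIT
Acc 6: bank1 row4 -> MISS (open row4); precharges=3
Acc 7: bank0 row3 -> MISS (open row3); precharges=3
Acc 8: bank2 row3 -> MISS (open row3); precharges=4
Acc 9: bank1 row4 -> HIT
Acc 10: bank0 row0 -> MISS (open row0); precharges=5
Acc 11: bank2 row1 -> MISS (open row1); precharges=6
Acc 12: bank0 row4 -> MISS (open row4); precharges=7
Acc 13: bank0 row0 -> MISS (open row0); precharges=8

Answer: M M M M H M M M H M M M M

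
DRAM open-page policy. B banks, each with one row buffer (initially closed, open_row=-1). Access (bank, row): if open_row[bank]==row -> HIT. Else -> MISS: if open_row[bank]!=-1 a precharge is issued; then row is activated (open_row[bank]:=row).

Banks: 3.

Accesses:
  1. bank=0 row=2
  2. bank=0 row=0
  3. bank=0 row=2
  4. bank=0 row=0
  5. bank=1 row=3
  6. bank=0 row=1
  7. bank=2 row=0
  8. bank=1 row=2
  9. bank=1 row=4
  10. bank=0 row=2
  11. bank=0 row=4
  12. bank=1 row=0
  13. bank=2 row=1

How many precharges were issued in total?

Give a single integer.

Answer: 10

Derivation:
Acc 1: bank0 row2 -> MISS (open row2); precharges=0
Acc 2: bank0 row0 -> MISS (open row0); precharges=1
Acc 3: bank0 row2 -> MISS (open row2); precharges=2
Acc 4: bank0 row0 -> MISS (open row0); precharges=3
Acc 5: bank1 row3 -> MISS (open row3); precharges=3
Acc 6: bank0 row1 -> MISS (open row1); precharges=4
Acc 7: bank2 row0 -> MISS (open row0); precharges=4
Acc 8: bank1 row2 -> MISS (open row2); precharges=5
Acc 9: bank1 row4 -> MISS (open row4); precharges=6
Acc 10: bank0 row2 -> MISS (open row2); precharges=7
Acc 11: bank0 row4 -> MISS (open row4); precharges=8
Acc 12: bank1 row0 -> MISS (open row0); precharges=9
Acc 13: bank2 row1 -> MISS (open row1); precharges=10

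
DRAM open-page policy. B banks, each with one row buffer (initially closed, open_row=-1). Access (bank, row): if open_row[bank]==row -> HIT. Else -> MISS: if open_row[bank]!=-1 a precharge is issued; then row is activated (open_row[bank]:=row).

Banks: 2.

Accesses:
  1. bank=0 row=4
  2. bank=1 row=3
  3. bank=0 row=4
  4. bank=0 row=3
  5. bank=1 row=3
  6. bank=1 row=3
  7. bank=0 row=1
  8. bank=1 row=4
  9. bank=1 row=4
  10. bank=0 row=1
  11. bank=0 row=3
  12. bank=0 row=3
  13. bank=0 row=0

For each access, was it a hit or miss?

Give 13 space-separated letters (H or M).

Acc 1: bank0 row4 -> MISS (open row4); precharges=0
Acc 2: bank1 row3 -> MISS (open row3); precharges=0
Acc 3: bank0 row4 -> HIT
Acc 4: bank0 row3 -> MISS (open row3); precharges=1
Acc 5: bank1 row3 -> HIT
Acc 6: bank1 row3 -> HIT
Acc 7: bank0 row1 -> MISS (open row1); precharges=2
Acc 8: bank1 row4 -> MISS (open row4); precharges=3
Acc 9: bank1 row4 -> HIT
Acc 10: bank0 row1 -> HIT
Acc 11: bank0 row3 -> MISS (open row3); precharges=4
Acc 12: bank0 row3 -> HIT
Acc 13: bank0 row0 -> MISS (open row0); precharges=5

Answer: M M H M H H M M H H M H M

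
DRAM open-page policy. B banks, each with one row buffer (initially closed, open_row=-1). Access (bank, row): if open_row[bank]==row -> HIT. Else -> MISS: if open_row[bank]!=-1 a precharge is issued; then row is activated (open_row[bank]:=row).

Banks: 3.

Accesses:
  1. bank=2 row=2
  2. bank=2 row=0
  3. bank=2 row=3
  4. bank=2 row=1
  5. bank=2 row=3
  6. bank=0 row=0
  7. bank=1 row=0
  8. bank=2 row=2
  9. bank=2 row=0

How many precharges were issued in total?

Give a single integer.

Acc 1: bank2 row2 -> MISS (open row2); precharges=0
Acc 2: bank2 row0 -> MISS (open row0); precharges=1
Acc 3: bank2 row3 -> MISS (open row3); precharges=2
Acc 4: bank2 row1 -> MISS (open row1); precharges=3
Acc 5: bank2 row3 -> MISS (open row3); precharges=4
Acc 6: bank0 row0 -> MISS (open row0); precharges=4
Acc 7: bank1 row0 -> MISS (open row0); precharges=4
Acc 8: bank2 row2 -> MISS (open row2); precharges=5
Acc 9: bank2 row0 -> MISS (open row0); precharges=6

Answer: 6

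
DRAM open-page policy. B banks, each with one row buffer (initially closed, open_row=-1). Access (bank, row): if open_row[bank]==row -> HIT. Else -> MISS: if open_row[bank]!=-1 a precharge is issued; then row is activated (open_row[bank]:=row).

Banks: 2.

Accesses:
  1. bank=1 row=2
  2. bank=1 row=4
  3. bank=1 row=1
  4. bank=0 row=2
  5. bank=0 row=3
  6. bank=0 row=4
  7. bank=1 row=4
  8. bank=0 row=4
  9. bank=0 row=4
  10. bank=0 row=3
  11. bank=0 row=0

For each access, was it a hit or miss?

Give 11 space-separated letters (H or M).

Acc 1: bank1 row2 -> MISS (open row2); precharges=0
Acc 2: bank1 row4 -> MISS (open row4); precharges=1
Acc 3: bank1 row1 -> MISS (open row1); precharges=2
Acc 4: bank0 row2 -> MISS (open row2); precharges=2
Acc 5: bank0 row3 -> MISS (open row3); precharges=3
Acc 6: bank0 row4 -> MISS (open row4); precharges=4
Acc 7: bank1 row4 -> MISS (open row4); precharges=5
Acc 8: bank0 row4 -> HIT
Acc 9: bank0 row4 -> HIT
Acc 10: bank0 row3 -> MISS (open row3); precharges=6
Acc 11: bank0 row0 -> MISS (open row0); precharges=7

Answer: M M M M M M M H H M M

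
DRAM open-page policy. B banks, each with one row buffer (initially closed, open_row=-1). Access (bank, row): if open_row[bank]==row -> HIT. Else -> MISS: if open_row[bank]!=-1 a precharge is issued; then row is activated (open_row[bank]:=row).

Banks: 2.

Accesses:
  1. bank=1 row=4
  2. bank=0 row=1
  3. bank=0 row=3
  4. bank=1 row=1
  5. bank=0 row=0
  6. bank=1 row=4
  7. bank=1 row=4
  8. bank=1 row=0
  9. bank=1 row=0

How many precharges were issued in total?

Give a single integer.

Acc 1: bank1 row4 -> MISS (open row4); precharges=0
Acc 2: bank0 row1 -> MISS (open row1); precharges=0
Acc 3: bank0 row3 -> MISS (open row3); precharges=1
Acc 4: bank1 row1 -> MISS (open row1); precharges=2
Acc 5: bank0 row0 -> MISS (open row0); precharges=3
Acc 6: bank1 row4 -> MISS (open row4); precharges=4
Acc 7: bank1 row4 -> HIT
Acc 8: bank1 row0 -> MISS (open row0); precharges=5
Acc 9: bank1 row0 -> HIT

Answer: 5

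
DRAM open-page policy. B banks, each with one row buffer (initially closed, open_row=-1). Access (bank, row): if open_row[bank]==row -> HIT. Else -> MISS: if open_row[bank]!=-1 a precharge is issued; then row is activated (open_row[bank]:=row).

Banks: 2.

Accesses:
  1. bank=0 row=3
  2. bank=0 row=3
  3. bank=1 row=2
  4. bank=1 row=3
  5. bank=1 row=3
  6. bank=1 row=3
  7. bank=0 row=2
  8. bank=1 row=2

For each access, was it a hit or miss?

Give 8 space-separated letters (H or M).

Answer: M H M M H H M M

Derivation:
Acc 1: bank0 row3 -> MISS (open row3); precharges=0
Acc 2: bank0 row3 -> HIT
Acc 3: bank1 row2 -> MISS (open row2); precharges=0
Acc 4: bank1 row3 -> MISS (open row3); precharges=1
Acc 5: bank1 row3 -> HIT
Acc 6: bank1 row3 -> HIT
Acc 7: bank0 row2 -> MISS (open row2); precharges=2
Acc 8: bank1 row2 -> MISS (open row2); precharges=3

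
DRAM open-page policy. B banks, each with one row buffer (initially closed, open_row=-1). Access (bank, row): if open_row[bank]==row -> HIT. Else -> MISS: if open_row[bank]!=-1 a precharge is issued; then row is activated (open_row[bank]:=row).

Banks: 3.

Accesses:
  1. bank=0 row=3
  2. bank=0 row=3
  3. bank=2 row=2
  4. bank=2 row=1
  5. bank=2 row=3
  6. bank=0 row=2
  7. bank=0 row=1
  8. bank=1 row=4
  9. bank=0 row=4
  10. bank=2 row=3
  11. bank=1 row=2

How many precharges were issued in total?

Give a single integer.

Answer: 6

Derivation:
Acc 1: bank0 row3 -> MISS (open row3); precharges=0
Acc 2: bank0 row3 -> HIT
Acc 3: bank2 row2 -> MISS (open row2); precharges=0
Acc 4: bank2 row1 -> MISS (open row1); precharges=1
Acc 5: bank2 row3 -> MISS (open row3); precharges=2
Acc 6: bank0 row2 -> MISS (open row2); precharges=3
Acc 7: bank0 row1 -> MISS (open row1); precharges=4
Acc 8: bank1 row4 -> MISS (open row4); precharges=4
Acc 9: bank0 row4 -> MISS (open row4); precharges=5
Acc 10: bank2 row3 -> HIT
Acc 11: bank1 row2 -> MISS (open row2); precharges=6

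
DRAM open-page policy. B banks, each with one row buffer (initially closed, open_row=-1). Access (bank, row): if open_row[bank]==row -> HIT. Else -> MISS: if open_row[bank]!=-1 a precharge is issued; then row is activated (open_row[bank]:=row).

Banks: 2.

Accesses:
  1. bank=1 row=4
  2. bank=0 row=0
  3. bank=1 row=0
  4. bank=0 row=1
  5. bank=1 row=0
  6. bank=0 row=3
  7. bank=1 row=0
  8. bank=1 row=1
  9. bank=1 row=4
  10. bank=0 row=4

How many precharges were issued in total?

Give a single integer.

Answer: 6

Derivation:
Acc 1: bank1 row4 -> MISS (open row4); precharges=0
Acc 2: bank0 row0 -> MISS (open row0); precharges=0
Acc 3: bank1 row0 -> MISS (open row0); precharges=1
Acc 4: bank0 row1 -> MISS (open row1); precharges=2
Acc 5: bank1 row0 -> HIT
Acc 6: bank0 row3 -> MISS (open row3); precharges=3
Acc 7: bank1 row0 -> HIT
Acc 8: bank1 row1 -> MISS (open row1); precharges=4
Acc 9: bank1 row4 -> MISS (open row4); precharges=5
Acc 10: bank0 row4 -> MISS (open row4); precharges=6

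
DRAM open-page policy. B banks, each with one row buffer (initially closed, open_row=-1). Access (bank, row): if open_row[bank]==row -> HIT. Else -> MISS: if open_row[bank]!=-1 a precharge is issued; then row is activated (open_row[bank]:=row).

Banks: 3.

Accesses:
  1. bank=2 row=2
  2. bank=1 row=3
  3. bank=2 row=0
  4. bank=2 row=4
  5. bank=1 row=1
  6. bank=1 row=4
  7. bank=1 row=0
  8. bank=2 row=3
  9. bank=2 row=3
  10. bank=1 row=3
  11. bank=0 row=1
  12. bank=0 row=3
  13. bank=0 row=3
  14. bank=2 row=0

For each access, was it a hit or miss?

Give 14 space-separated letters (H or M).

Answer: M M M M M M M M H M M M H M

Derivation:
Acc 1: bank2 row2 -> MISS (open row2); precharges=0
Acc 2: bank1 row3 -> MISS (open row3); precharges=0
Acc 3: bank2 row0 -> MISS (open row0); precharges=1
Acc 4: bank2 row4 -> MISS (open row4); precharges=2
Acc 5: bank1 row1 -> MISS (open row1); precharges=3
Acc 6: bank1 row4 -> MISS (open row4); precharges=4
Acc 7: bank1 row0 -> MISS (open row0); precharges=5
Acc 8: bank2 row3 -> MISS (open row3); precharges=6
Acc 9: bank2 row3 -> HIT
Acc 10: bank1 row3 -> MISS (open row3); precharges=7
Acc 11: bank0 row1 -> MISS (open row1); precharges=7
Acc 12: bank0 row3 -> MISS (open row3); precharges=8
Acc 13: bank0 row3 -> HIT
Acc 14: bank2 row0 -> MISS (open row0); precharges=9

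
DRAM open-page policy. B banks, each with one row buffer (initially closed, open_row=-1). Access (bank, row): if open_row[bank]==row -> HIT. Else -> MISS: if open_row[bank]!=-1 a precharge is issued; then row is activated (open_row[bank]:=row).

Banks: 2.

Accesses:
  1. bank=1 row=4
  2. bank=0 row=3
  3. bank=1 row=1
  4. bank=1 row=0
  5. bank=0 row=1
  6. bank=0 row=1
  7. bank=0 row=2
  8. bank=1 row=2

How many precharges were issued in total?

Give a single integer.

Answer: 5

Derivation:
Acc 1: bank1 row4 -> MISS (open row4); precharges=0
Acc 2: bank0 row3 -> MISS (open row3); precharges=0
Acc 3: bank1 row1 -> MISS (open row1); precharges=1
Acc 4: bank1 row0 -> MISS (open row0); precharges=2
Acc 5: bank0 row1 -> MISS (open row1); precharges=3
Acc 6: bank0 row1 -> HIT
Acc 7: bank0 row2 -> MISS (open row2); precharges=4
Acc 8: bank1 row2 -> MISS (open row2); precharges=5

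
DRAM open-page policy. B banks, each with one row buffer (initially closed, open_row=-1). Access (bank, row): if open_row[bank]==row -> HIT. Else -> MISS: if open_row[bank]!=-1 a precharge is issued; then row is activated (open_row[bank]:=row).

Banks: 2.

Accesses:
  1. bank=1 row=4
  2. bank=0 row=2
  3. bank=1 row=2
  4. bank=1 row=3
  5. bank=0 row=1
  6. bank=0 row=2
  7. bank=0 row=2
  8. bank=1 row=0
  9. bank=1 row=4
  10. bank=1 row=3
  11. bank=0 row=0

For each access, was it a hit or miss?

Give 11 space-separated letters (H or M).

Answer: M M M M M M H M M M M

Derivation:
Acc 1: bank1 row4 -> MISS (open row4); precharges=0
Acc 2: bank0 row2 -> MISS (open row2); precharges=0
Acc 3: bank1 row2 -> MISS (open row2); precharges=1
Acc 4: bank1 row3 -> MISS (open row3); precharges=2
Acc 5: bank0 row1 -> MISS (open row1); precharges=3
Acc 6: bank0 row2 -> MISS (open row2); precharges=4
Acc 7: bank0 row2 -> HIT
Acc 8: bank1 row0 -> MISS (open row0); precharges=5
Acc 9: bank1 row4 -> MISS (open row4); precharges=6
Acc 10: bank1 row3 -> MISS (open row3); precharges=7
Acc 11: bank0 row0 -> MISS (open row0); precharges=8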